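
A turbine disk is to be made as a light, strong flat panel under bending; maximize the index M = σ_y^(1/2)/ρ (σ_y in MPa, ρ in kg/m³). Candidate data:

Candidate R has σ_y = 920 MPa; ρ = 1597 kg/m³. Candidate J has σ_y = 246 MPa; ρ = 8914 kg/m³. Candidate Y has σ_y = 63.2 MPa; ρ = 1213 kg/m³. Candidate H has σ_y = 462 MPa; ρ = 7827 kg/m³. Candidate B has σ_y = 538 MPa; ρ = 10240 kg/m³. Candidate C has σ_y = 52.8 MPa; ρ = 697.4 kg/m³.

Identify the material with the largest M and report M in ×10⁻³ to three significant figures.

candidate R, M = 19.0×10⁻³

Per-candidate index values:
  candidate R: M = 19.0×10⁻³
  candidate C: M = 10.4×10⁻³
  candidate Y: M = 6.55×10⁻³
  candidate H: M = 2.75×10⁻³
  candidate B: M = 2.27×10⁻³
  candidate J: M = 1.76×10⁻³
Candidate R has the largest M.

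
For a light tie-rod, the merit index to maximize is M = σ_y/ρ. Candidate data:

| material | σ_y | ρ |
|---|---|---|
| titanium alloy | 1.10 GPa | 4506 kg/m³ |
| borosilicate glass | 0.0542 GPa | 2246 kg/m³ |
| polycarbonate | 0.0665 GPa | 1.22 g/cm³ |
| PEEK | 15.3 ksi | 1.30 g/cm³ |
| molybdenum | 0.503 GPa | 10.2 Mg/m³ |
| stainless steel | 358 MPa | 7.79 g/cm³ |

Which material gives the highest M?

titanium alloy

After converting to SI:
  titanium alloy: σ_y = 1100 MPa, ρ = 4506 kg/m³
  borosilicate glass: σ_y = 54.20 MPa, ρ = 2246 kg/m³
  polycarbonate: σ_y = 66.50 MPa, ρ = 1220 kg/m³
  PEEK: σ_y = 105.5 MPa, ρ = 1300 kg/m³
  molybdenum: σ_y = 503.0 MPa, ρ = 10200 kg/m³
  stainless steel: σ_y = 358.0 MPa, ρ = 7790 kg/m³
  titanium alloy: M = 244 kN·m/kg
  PEEK: M = 81.1 kN·m/kg
  polycarbonate: M = 54.5 kN·m/kg
  molybdenum: M = 49.3 kN·m/kg
  stainless steel: M = 46.0 kN·m/kg
  borosilicate glass: M = 24.1 kN·m/kg
Titanium alloy ranks first.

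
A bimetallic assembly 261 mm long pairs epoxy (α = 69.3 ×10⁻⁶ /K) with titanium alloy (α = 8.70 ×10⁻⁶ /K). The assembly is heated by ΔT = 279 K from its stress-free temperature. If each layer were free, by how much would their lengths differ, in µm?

4410 µm

Δα = |69.3 − 8.70|×10⁻⁶/K = 60.6×10⁻⁶/K.
ΔL_mismatch = Δα·L·ΔT = 60.6×10⁻⁶ × 261.0 mm × 279.0 K = 4410 µm.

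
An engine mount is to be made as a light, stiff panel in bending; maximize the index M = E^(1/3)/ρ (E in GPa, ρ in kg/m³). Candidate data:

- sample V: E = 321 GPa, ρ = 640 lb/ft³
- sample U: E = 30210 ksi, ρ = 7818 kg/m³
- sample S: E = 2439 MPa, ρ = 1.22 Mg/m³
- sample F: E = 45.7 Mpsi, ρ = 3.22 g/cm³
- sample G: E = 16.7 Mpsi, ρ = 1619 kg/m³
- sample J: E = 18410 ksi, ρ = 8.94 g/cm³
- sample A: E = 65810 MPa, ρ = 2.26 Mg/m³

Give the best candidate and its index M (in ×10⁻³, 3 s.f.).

Normalizing units and computing the index:
  sample V: E = 321.0 GPa, ρ = 10250 kg/m³
  sample U: E = 208.3 GPa, ρ = 7818 kg/m³
  sample S: E = 2.439 GPa, ρ = 1220 kg/m³
  sample F: E = 315.1 GPa, ρ = 3220 kg/m³
  sample G: E = 115.1 GPa, ρ = 1619 kg/m³
  sample J: E = 126.9 GPa, ρ = 8940 kg/m³
  sample A: E = 65.81 GPa, ρ = 2260 kg/m³
  sample G: M = 3.00×10⁻³
  sample F: M = 2.11×10⁻³
  sample A: M = 1.79×10⁻³
  sample S: M = 1.10×10⁻³
  sample U: M = 0.758×10⁻³
  sample V: M = 0.668×10⁻³
  sample J: M = 0.562×10⁻³
The maximum is for sample G.

sample G, M = 3.00×10⁻³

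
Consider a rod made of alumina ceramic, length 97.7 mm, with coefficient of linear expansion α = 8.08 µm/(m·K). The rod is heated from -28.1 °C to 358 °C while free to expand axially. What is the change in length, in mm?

ΔT = 358 − (-28.1) = 386.1 K.
ΔL = α·L₀·ΔT = 8.08×10⁻⁶ × 97.7 mm × 386.1 K = 0.305 mm.

0.305 mm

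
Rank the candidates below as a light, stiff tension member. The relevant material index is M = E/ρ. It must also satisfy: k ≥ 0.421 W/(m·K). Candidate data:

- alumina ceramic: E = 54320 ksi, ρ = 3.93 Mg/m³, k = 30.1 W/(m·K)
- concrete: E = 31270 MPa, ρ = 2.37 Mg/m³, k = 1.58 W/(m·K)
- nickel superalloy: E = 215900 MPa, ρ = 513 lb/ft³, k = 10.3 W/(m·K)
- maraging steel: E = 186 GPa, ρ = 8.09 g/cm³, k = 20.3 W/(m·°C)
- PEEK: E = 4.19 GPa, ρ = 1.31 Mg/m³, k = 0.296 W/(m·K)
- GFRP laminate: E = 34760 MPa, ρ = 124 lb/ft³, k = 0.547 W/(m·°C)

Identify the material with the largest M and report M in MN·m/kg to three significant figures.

Screen on constraints: k ≥ 0.421 W/(m·K). Survivors: alumina ceramic, concrete, nickel superalloy, maraging steel, GFRP laminate.
Convert each candidate to consistent units, then evaluate M:
  alumina ceramic: E = 374.5 GPa, ρ = 3930 kg/m³
  concrete: E = 31.27 GPa, ρ = 2370 kg/m³
  nickel superalloy: E = 215.9 GPa, ρ = 8217 kg/m³
  maraging steel: E = 186.0 GPa, ρ = 8090 kg/m³
  GFRP laminate: E = 34.76 GPa, ρ = 1986 kg/m³
  alumina ceramic: M = 95.3 MN·m/kg
  nickel superalloy: M = 26.3 MN·m/kg
  maraging steel: M = 23.0 MN·m/kg
  GFRP laminate: M = 17.5 MN·m/kg
  concrete: M = 13.2 MN·m/kg
Alumina ceramic ranks first.

alumina ceramic, M = 95.3 MN·m/kg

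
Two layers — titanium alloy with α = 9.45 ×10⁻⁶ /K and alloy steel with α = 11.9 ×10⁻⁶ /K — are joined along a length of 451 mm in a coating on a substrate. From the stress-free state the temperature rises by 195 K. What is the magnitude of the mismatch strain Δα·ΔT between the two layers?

4.78×10⁻⁴

Δα = |9.45 − 11.9|×10⁻⁶/K = 2.45×10⁻⁶/K.
Mismatch strain = Δα·ΔT = 2.45×10⁻⁶ × 195.0 = 4.78×10⁻⁴.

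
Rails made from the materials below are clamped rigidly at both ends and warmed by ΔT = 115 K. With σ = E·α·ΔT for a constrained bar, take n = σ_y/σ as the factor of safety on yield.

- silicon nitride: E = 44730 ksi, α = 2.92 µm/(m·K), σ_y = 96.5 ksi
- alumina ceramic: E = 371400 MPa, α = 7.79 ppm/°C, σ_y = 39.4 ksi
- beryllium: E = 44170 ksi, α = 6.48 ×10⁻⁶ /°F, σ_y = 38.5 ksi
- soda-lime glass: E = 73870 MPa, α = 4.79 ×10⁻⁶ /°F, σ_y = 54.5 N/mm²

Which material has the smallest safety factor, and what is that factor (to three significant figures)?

beryllium, n = 0.650

With everything in SI (GPa, ×10⁻⁶/K, MPa):
  silicon nitride: E = 308.4, α = 2.92, σ_y = 665.3 → σ = 104 MPa, n = 6.42
  alumina ceramic: E = 371.4, α = 7.79, σ_y = 271.7 → σ = 333 MPa, n = 0.816
  beryllium: E = 304.5, α = 11.7, σ_y = 265.4 → σ = 408 MPa, n = 0.650
  soda-lime glass: E = 73.87, α = 8.62, σ_y = 54.50 → σ = 73.2 MPa, n = 0.744
Smallest n: beryllium with n = 0.650.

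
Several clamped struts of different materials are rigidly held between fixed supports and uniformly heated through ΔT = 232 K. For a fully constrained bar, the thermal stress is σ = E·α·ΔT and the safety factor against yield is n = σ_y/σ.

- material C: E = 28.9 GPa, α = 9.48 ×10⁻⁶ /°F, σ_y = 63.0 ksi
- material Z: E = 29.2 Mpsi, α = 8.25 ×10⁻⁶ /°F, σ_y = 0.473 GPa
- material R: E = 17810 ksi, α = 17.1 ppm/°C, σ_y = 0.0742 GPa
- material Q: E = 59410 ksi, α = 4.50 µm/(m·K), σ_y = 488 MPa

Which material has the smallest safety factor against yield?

Converting E to GPa, α to ×10⁻⁶/K, σ_y to MPa, then σ and n for each:
  material C: E = 28.90, α = 17.1, σ_y = 434.4 → σ = 114 MPa, n = 3.80
  material Z: E = 201.3, α = 14.8, σ_y = 473.0 → σ = 694 MPa, n = 0.682
  material R: E = 122.8, α = 17.1, σ_y = 74.20 → σ = 487 MPa, n = 0.152
  material Q: E = 409.6, α = 4.50, σ_y = 488.0 → σ = 428 MPa, n = 1.14
The minimum is material R at n = 0.152.

material R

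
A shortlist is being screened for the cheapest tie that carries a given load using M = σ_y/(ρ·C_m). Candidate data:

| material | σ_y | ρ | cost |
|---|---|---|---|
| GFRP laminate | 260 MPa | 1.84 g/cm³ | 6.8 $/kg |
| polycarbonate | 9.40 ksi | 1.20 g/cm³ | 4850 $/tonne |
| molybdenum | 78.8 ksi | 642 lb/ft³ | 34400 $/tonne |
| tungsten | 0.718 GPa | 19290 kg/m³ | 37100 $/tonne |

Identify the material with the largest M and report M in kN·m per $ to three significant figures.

GFRP laminate, M = 20.8 kN·m per $

In SI units:
  GFRP laminate: σ_y = 260.0 MPa, ρ = 1840 kg/m³, cost = 6.800 $/kg
  polycarbonate: σ_y = 64.81 MPa, ρ = 1200 kg/m³, cost = 4.850 $/kg
  molybdenum: σ_y = 543.3 MPa, ρ = 10280 kg/m³, cost = 34.40 $/kg
  tungsten: σ_y = 718.0 MPa, ρ = 19290 kg/m³, cost = 37.10 $/kg
  GFRP laminate: M = 20.8 kN·m per $
  polycarbonate: M = 11.1 kN·m per $
  molybdenum: M = 1.54 kN·m per $
  tungsten: M = 1.00 kN·m per $
GFRP laminate has the largest M.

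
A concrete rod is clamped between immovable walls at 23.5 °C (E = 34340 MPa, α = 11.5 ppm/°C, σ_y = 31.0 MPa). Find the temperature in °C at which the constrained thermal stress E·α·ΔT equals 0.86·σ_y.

91.0 °C

E = 34340 MPa = 34.34 GPa.
E·α·ΔT = 26.66 MPa ⇒ ΔT = 26.66 / (34.34×10³ × 11.5×10⁻⁶) = 67.51 K.
T = 23.5 + 67.51 = 91.01 °C.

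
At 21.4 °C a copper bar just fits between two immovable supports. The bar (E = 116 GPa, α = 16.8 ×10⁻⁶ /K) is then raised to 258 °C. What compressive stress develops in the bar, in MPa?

461 MPa

ΔT = 236.6 K. Constrained thermal stress σ = E·α·ΔT = 116.0×10³ MPa × 16.8×10⁻⁶ × 236.6 = 461 MPa (compressive).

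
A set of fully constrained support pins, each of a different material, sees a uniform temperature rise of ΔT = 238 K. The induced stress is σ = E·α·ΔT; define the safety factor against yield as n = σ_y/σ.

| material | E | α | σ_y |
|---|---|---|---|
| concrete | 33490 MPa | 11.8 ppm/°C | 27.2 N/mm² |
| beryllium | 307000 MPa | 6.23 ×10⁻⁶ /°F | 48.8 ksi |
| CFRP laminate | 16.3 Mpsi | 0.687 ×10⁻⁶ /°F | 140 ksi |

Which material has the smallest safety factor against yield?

In consistent units (E in GPa, α in ×10⁻⁶/K, σ_y in MPa):
  concrete: E = 33.49, α = 11.8, σ_y = 27.20 → σ = 94.1 MPa, n = 0.289
  beryllium: E = 307.0, α = 11.2, σ_y = 336.5 → σ = 819 MPa, n = 0.411
  CFRP laminate: E = 112.4, α = 1.24, σ_y = 965.3 → σ = 33.1 MPa, n = 29.2
The minimum is concrete at n = 0.289.

concrete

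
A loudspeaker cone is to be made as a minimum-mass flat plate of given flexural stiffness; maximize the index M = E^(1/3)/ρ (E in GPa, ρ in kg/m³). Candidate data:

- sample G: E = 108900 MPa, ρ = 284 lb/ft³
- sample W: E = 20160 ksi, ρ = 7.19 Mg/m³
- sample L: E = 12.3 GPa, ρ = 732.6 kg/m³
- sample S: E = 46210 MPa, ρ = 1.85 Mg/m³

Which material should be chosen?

sample L

After converting to SI:
  sample G: E = 108.9 GPa, ρ = 4549 kg/m³
  sample W: E = 139.0 GPa, ρ = 7190 kg/m³
  sample L: E = 12.30 GPa, ρ = 732.6 kg/m³
  sample S: E = 46.21 GPa, ρ = 1850 kg/m³
  sample L: M = 3.15×10⁻³
  sample S: M = 1.94×10⁻³
  sample G: M = 1.05×10⁻³
  sample W: M = 0.720×10⁻³
Sample L ranks first.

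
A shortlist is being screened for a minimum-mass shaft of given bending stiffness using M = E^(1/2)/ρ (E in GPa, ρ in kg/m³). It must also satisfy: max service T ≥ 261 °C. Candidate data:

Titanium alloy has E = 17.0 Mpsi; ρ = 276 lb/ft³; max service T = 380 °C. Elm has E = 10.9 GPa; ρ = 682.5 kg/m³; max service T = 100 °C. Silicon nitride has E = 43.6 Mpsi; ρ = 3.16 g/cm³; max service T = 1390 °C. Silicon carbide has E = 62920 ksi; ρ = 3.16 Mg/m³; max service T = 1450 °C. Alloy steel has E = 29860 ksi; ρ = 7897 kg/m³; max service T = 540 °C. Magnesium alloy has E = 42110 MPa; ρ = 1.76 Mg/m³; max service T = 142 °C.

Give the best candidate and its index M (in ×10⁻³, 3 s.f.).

Screen on constraints: max service T ≥ 261 °C. Survivors: titanium alloy, silicon nitride, silicon carbide, alloy steel.
Normalizing units and computing the index:
  titanium alloy: E = 117.2 GPa, ρ = 4421 kg/m³
  silicon nitride: E = 300.6 GPa, ρ = 3160 kg/m³
  silicon carbide: E = 433.8 GPa, ρ = 3160 kg/m³
  alloy steel: E = 205.9 GPa, ρ = 7897 kg/m³
  silicon carbide: M = 6.59×10⁻³
  silicon nitride: M = 5.49×10⁻³
  titanium alloy: M = 2.45×10⁻³
  alloy steel: M = 1.82×10⁻³
Silicon carbide ranks first.

silicon carbide, M = 6.59×10⁻³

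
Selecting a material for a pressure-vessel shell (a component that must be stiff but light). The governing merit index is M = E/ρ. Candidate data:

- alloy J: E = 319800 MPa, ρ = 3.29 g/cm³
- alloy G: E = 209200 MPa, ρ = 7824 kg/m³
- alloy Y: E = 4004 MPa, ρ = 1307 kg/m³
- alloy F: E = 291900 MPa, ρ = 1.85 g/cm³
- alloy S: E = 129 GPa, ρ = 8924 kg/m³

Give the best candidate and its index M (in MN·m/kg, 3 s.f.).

Normalizing units and computing the index:
  alloy J: E = 319.8 GPa, ρ = 3290 kg/m³
  alloy G: E = 209.2 GPa, ρ = 7824 kg/m³
  alloy Y: E = 4.004 GPa, ρ = 1307 kg/m³
  alloy F: E = 291.9 GPa, ρ = 1850 kg/m³
  alloy S: E = 129.0 GPa, ρ = 8924 kg/m³
  alloy F: M = 158 MN·m/kg
  alloy J: M = 97.2 MN·m/kg
  alloy G: M = 26.7 MN·m/kg
  alloy S: M = 14.5 MN·m/kg
  alloy Y: M = 3.06 MN·m/kg
Highest index: alloy F.

alloy F, M = 158 MN·m/kg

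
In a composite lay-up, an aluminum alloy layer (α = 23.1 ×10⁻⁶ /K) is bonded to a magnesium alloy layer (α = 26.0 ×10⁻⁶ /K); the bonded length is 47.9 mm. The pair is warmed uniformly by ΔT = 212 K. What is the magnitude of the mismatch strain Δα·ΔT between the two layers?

6.15×10⁻⁴

Δα = |23.1 − 26.0|×10⁻⁶/K = 2.90×10⁻⁶/K.
Mismatch strain = Δα·ΔT = 2.90×10⁻⁶ × 212.0 = 6.15×10⁻⁴.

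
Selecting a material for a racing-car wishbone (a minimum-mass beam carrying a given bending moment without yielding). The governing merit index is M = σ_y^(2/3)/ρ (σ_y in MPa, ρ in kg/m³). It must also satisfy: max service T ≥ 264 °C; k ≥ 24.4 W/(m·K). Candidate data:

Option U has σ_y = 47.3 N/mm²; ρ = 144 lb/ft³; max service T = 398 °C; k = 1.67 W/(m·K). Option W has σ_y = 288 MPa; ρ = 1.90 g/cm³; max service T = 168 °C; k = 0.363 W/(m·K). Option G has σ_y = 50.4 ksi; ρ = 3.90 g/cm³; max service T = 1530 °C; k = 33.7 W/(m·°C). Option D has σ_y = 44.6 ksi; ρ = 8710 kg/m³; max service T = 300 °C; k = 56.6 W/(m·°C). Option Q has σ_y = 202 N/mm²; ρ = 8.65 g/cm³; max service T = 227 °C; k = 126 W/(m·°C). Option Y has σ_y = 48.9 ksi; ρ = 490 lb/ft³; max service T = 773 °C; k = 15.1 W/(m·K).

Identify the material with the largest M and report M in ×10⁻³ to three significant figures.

Screen on constraints: max service T ≥ 264 °C; k ≥ 24.4 W/(m·K). Survivors: option G, option D.
Normalizing units and computing the index:
  option G: σ_y = 347.5 MPa, ρ = 3900 kg/m³
  option D: σ_y = 307.5 MPa, ρ = 8710 kg/m³
  option G: M = 12.7×10⁻³
  option D: M = 5.23×10⁻³
Option G has the largest M.

option G, M = 12.7×10⁻³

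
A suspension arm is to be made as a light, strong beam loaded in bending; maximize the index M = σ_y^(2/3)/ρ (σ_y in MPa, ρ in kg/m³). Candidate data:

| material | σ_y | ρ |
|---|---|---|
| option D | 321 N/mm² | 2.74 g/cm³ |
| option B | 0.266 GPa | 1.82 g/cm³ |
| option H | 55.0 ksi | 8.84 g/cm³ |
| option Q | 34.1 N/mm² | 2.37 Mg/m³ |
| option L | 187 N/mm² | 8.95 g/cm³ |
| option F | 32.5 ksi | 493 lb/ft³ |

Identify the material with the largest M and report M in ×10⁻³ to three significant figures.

Normalizing units and computing the index:
  option D: σ_y = 321.0 MPa, ρ = 2740 kg/m³
  option B: σ_y = 266.0 MPa, ρ = 1820 kg/m³
  option H: σ_y = 379.2 MPa, ρ = 8840 kg/m³
  option Q: σ_y = 34.10 MPa, ρ = 2370 kg/m³
  option L: σ_y = 187.0 MPa, ρ = 8950 kg/m³
  option F: σ_y = 224.1 MPa, ρ = 7897 kg/m³
  option B: M = 22.7×10⁻³
  option D: M = 17.1×10⁻³
  option H: M = 5.93×10⁻³
  option F: M = 4.67×10⁻³
  option Q: M = 4.44×10⁻³
  option L: M = 3.65×10⁻³
The maximum is for option B.

option B, M = 22.7×10⁻³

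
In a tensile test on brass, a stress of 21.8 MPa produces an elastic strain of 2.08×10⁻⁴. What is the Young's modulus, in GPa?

E = σ/ε = 21.8 MPa / 2.08×10⁻⁴ = 104800 MPa = 105 GPa.

105 GPa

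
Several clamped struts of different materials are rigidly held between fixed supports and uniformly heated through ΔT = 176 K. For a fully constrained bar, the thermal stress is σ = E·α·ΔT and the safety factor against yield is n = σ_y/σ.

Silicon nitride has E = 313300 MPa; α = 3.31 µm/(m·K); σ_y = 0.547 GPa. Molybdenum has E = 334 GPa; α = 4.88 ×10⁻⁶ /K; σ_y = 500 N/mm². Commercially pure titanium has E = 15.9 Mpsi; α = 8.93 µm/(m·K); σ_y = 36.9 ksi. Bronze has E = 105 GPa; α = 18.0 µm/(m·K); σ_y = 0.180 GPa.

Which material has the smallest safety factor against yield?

Per material, after unit conversion:
  silicon nitride: E = 313.3, α = 3.31, σ_y = 547.0 → σ = 183 MPa, n = 3.00
  molybdenum: E = 334.0, α = 4.88, σ_y = 500.0 → σ = 287 MPa, n = 1.74
  commercially pure titanium: E = 109.6, α = 8.93, σ_y = 254.4 → σ = 172 MPa, n = 1.48
  bronze: E = 105.0, α = 18.0, σ_y = 180.0 → σ = 333 MPa, n = 0.541
Smallest n: bronze with n = 0.541.

bronze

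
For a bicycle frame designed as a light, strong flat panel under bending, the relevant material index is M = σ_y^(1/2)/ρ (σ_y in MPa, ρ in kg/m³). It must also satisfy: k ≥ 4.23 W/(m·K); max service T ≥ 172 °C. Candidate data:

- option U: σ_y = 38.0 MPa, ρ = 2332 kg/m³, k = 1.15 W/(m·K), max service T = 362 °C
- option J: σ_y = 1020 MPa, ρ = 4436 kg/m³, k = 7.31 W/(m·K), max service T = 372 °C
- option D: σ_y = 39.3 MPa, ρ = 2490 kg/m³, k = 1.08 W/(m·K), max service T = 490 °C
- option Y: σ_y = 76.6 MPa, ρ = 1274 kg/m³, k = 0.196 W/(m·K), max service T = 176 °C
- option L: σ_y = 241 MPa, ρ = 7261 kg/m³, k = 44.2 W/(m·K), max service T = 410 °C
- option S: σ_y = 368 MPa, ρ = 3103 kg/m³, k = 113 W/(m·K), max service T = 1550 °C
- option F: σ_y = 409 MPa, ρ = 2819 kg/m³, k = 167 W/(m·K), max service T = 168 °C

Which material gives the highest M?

Screen on constraints: k ≥ 4.23 W/(m·K); max service T ≥ 172 °C. Survivors: option J, option L, option S.
Per-candidate index values:
  option J: M = 7.20×10⁻³
  option S: M = 6.18×10⁻³
  option L: M = 2.14×10⁻³
Option J ranks first.

option J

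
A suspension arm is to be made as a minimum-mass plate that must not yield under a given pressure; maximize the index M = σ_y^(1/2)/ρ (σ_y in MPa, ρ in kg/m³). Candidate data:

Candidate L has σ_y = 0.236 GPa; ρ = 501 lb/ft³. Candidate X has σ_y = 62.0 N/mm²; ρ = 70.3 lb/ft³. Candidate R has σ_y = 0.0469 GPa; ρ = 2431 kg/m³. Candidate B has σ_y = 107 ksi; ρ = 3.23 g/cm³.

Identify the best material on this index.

candidate B

Convert each candidate to consistent units, then evaluate M:
  candidate L: σ_y = 236.0 MPa, ρ = 8025 kg/m³
  candidate X: σ_y = 62.00 MPa, ρ = 1126 kg/m³
  candidate R: σ_y = 46.90 MPa, ρ = 2431 kg/m³
  candidate B: σ_y = 737.7 MPa, ρ = 3230 kg/m³
  candidate B: M = 8.41×10⁻³
  candidate X: M = 6.99×10⁻³
  candidate R: M = 2.82×10⁻³
  candidate L: M = 1.91×10⁻³
Candidate B has the largest M.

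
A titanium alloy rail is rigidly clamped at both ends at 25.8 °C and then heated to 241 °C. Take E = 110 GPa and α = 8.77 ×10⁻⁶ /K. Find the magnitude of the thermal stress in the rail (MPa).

ΔT = 215.2 K. Constrained thermal stress σ = E·α·ΔT = 110.0×10³ MPa × 8.77×10⁻⁶ × 215.2 = 208 MPa (compressive).

208 MPa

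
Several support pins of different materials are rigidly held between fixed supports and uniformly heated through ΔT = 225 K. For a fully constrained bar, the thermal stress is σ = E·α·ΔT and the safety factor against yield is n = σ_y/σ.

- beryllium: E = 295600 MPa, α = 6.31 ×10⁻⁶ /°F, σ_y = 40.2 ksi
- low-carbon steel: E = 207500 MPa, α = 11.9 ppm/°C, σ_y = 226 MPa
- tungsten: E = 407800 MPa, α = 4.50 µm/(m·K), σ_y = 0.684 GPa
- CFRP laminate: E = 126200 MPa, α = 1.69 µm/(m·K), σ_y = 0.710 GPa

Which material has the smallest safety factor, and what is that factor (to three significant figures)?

beryllium, n = 0.367

Converting E to GPa, α to ×10⁻⁶/K, σ_y to MPa, then σ and n for each:
  beryllium: E = 295.6, α = 11.4, σ_y = 277.2 → σ = 755 MPa, n = 0.367
  low-carbon steel: E = 207.5, α = 11.9, σ_y = 226.0 → σ = 556 MPa, n = 0.407
  tungsten: E = 407.8, α = 4.50, σ_y = 684.0 → σ = 413 MPa, n = 1.66
  CFRP laminate: E = 126.2, α = 1.69, σ_y = 710.0 → σ = 48.0 MPa, n = 14.8
The minimum is beryllium at n = 0.367.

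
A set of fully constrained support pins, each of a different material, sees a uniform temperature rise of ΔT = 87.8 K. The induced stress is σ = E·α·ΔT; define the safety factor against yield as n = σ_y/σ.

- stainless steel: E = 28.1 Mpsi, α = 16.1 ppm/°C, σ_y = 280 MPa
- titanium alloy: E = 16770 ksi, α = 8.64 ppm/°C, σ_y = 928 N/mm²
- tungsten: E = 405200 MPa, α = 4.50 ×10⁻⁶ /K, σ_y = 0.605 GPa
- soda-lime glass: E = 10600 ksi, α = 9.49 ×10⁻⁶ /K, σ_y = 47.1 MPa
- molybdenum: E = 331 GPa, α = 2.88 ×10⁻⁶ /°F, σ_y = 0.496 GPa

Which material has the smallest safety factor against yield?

soda-lime glass

Converting E to GPa, α to ×10⁻⁶/K, σ_y to MPa, then σ and n for each:
  stainless steel: E = 193.7, α = 16.1, σ_y = 280.0 → σ = 274 MPa, n = 1.02
  titanium alloy: E = 115.6, α = 8.64, σ_y = 928.0 → σ = 87.7 MPa, n = 10.6
  tungsten: E = 405.2, α = 4.50, σ_y = 605.0 → σ = 160 MPa, n = 3.78
  soda-lime glass: E = 73.08, α = 9.49, σ_y = 47.10 → σ = 60.9 MPa, n = 0.773
  molybdenum: E = 331.0, α = 5.18, σ_y = 496.0 → σ = 151 MPa, n = 3.29
Soda-lime glass has the lowest safety factor, n = 0.773.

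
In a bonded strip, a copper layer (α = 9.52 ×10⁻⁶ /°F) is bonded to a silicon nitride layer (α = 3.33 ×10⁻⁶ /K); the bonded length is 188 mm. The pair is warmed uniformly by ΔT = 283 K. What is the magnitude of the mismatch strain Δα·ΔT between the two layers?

copper: α = 9.52×10⁻⁶/°F × 9/5 = 17.1×10⁻⁶/K.
Δα = |17.1 − 3.33|×10⁻⁶/K = 13.8×10⁻⁶/K.
Mismatch strain = Δα·ΔT = 13.8×10⁻⁶ × 283.0 = 3.91×10⁻³.

3.91×10⁻³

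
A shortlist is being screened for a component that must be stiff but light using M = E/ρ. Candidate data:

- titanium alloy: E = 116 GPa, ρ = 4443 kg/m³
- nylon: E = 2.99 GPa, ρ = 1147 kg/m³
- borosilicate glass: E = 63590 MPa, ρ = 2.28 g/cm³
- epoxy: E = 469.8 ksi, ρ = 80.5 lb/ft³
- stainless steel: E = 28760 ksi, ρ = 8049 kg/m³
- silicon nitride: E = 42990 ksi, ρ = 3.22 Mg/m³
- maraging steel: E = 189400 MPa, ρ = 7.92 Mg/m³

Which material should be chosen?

silicon nitride

Normalizing units and computing the index:
  titanium alloy: E = 116.0 GPa, ρ = 4443 kg/m³
  nylon: E = 2.990 GPa, ρ = 1147 kg/m³
  borosilicate glass: E = 63.59 GPa, ρ = 2280 kg/m³
  epoxy: E = 3.239 GPa, ρ = 1289 kg/m³
  stainless steel: E = 198.3 GPa, ρ = 8049 kg/m³
  silicon nitride: E = 296.4 GPa, ρ = 3220 kg/m³
  maraging steel: E = 189.4 GPa, ρ = 7920 kg/m³
  silicon nitride: M = 92.1 MN·m/kg
  borosilicate glass: M = 27.9 MN·m/kg
  titanium alloy: M = 26.1 MN·m/kg
  stainless steel: M = 24.6 MN·m/kg
  maraging steel: M = 23.9 MN·m/kg
  nylon: M = 2.61 MN·m/kg
  epoxy: M = 2.51 MN·m/kg
Silicon nitride ranks first.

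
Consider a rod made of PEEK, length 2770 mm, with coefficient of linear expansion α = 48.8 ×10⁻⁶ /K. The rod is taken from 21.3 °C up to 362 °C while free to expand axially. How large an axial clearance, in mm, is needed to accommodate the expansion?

ΔT = 362 − 21.3 = 340.7 K.
ΔL = α·L₀·ΔT = 48.8×10⁻⁶ × 2770 mm × 340.7 K = 46.1 mm.

46.1 mm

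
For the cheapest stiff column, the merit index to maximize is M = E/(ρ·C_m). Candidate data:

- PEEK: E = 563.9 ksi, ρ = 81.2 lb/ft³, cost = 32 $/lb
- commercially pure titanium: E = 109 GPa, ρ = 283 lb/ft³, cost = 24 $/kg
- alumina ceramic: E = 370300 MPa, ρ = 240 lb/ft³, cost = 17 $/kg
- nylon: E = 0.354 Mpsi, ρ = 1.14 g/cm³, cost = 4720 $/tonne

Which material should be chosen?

alumina ceramic

After converting to SI:
  PEEK: E = 3.888 GPa, ρ = 1301 kg/m³, cost = 70.55 $/kg
  commercially pure titanium: E = 109.0 GPa, ρ = 4533 kg/m³, cost = 24.00 $/kg
  alumina ceramic: E = 370.3 GPa, ρ = 3844 kg/m³, cost = 17.00 $/kg
  nylon: E = 2.441 GPa, ρ = 1140 kg/m³, cost = 4.720 $/kg
  alumina ceramic: M = 5.67 MN·m per $
  commercially pure titanium: M = 1.00 MN·m per $
  nylon: M = 0.454 MN·m per $
  PEEK: M = 0.0424 MN·m per $
The maximum is for alumina ceramic.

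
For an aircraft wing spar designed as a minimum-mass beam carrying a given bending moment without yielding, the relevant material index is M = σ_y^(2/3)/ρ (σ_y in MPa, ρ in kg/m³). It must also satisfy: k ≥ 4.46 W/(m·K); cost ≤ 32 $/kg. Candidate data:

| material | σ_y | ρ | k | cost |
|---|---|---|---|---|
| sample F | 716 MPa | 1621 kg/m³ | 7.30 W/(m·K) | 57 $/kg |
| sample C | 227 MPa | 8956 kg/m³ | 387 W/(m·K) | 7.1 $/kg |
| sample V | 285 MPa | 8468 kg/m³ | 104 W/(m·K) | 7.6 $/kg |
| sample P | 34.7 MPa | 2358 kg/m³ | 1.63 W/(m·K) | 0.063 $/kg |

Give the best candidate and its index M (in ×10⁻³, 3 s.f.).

Screen on constraints: k ≥ 4.46 W/(m·K); cost ≤ 32 $/kg. Survivors: sample C, sample V.
Evaluate M for each candidate:
  sample V: M = 5.11×10⁻³
  sample C: M = 4.15×10⁻³
Highest index: sample V.

sample V, M = 5.11×10⁻³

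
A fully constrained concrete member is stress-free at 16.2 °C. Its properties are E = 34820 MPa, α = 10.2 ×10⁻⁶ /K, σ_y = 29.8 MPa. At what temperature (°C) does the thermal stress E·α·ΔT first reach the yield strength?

100 °C

E = 34820 MPa = 34.82 GPa.
E·α·ΔT = 29.80 MPa ⇒ ΔT = 29.80 / (34.82×10³ × 10.2×10⁻⁶) = 83.90 K.
T = 16.2 + 83.90 = 100.1 °C.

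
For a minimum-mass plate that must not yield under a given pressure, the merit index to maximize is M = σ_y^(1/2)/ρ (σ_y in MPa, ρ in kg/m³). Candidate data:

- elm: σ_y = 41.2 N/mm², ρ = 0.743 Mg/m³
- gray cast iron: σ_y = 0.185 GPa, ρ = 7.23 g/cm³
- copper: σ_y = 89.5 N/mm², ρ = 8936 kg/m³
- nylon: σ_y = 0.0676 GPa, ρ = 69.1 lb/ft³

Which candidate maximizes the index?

elm

Putting every candidate on a common basis:
  elm: σ_y = 41.20 MPa, ρ = 743.0 kg/m³
  gray cast iron: σ_y = 185.0 MPa, ρ = 7230 kg/m³
  copper: σ_y = 89.50 MPa, ρ = 8936 kg/m³
  nylon: σ_y = 67.60 MPa, ρ = 1107 kg/m³
  elm: M = 8.64×10⁻³
  nylon: M = 7.43×10⁻³
  gray cast iron: M = 1.88×10⁻³
  copper: M = 1.06×10⁻³
Elm has the largest M.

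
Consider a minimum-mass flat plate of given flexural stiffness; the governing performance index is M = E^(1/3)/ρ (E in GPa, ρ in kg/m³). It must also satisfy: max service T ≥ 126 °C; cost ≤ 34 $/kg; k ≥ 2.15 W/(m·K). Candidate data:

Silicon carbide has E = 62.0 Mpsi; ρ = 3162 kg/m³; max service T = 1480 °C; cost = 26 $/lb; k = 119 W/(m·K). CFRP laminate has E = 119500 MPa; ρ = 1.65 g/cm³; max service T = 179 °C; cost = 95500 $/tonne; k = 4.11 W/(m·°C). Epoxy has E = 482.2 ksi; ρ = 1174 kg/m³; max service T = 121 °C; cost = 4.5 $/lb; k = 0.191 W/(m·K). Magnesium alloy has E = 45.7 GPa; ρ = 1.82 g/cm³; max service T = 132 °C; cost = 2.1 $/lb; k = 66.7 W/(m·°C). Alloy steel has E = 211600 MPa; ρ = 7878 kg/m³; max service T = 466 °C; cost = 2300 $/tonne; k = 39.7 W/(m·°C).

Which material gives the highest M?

Screen on constraints: max service T ≥ 126 °C; cost ≤ 34 $/kg; k ≥ 2.15 W/(m·K). Survivors: magnesium alloy, alloy steel.
Convert each candidate to consistent units, then evaluate M:
  magnesium alloy: E = 45.70 GPa, ρ = 1820 kg/m³
  alloy steel: E = 211.6 GPa, ρ = 7878 kg/m³
  magnesium alloy: M = 1.96×10⁻³
  alloy steel: M = 0.756×10⁻³
Magnesium alloy has the largest M.

magnesium alloy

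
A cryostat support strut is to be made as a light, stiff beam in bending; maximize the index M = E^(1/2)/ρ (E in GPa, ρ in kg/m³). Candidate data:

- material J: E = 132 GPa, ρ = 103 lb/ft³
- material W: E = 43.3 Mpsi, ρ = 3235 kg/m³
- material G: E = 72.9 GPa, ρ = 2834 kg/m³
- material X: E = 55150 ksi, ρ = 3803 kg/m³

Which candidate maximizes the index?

material J

In SI units:
  material J: E = 132.0 GPa, ρ = 1650 kg/m³
  material W: E = 298.5 GPa, ρ = 3235 kg/m³
  material G: E = 72.90 GPa, ρ = 2834 kg/m³
  material X: E = 380.2 GPa, ρ = 3803 kg/m³
  material J: M = 6.96×10⁻³
  material W: M = 5.34×10⁻³
  material X: M = 5.13×10⁻³
  material G: M = 3.01×10⁻³
Highest index: material J.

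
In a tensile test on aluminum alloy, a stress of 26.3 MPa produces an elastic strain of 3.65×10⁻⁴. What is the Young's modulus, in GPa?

E = σ/ε = 26.3 MPa / 3.65×10⁻⁴ = 72050 MPa = 72.1 GPa.

72.1 GPa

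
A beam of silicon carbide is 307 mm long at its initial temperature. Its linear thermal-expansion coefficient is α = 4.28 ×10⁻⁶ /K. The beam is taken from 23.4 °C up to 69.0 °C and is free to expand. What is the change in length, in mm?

0.0599 mm

ΔT = 69.0 − 23.4 = 45.60 K.
ΔL = α·L₀·ΔT = 4.28×10⁻⁶ × 307 mm × 45.60 K = 0.0599 mm.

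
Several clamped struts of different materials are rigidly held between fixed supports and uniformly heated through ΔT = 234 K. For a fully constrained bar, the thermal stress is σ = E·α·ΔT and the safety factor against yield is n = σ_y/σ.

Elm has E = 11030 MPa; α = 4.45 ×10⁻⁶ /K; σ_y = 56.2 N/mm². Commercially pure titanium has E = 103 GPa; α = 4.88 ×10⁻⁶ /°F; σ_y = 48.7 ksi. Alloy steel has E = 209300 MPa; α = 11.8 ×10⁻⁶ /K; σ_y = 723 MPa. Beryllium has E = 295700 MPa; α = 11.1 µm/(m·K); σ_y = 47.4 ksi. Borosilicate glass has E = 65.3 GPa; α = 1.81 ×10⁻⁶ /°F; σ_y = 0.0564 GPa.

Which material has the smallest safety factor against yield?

beryllium

With everything in SI (GPa, ×10⁻⁶/K, MPa):
  elm: E = 11.03, α = 4.45, σ_y = 56.20 → σ = 11.5 MPa, n = 4.89
  commercially pure titanium: E = 103.0, α = 8.78, σ_y = 335.8 → σ = 212 MPa, n = 1.59
  alloy steel: E = 209.3, α = 11.8, σ_y = 723.0 → σ = 578 MPa, n = 1.25
  beryllium: E = 295.7, α = 11.1, σ_y = 326.8 → σ = 768 MPa, n = 0.426
  borosilicate glass: E = 65.30, α = 3.26, σ_y = 56.40 → σ = 49.8 MPa, n = 1.13
Smallest n: beryllium with n = 0.426.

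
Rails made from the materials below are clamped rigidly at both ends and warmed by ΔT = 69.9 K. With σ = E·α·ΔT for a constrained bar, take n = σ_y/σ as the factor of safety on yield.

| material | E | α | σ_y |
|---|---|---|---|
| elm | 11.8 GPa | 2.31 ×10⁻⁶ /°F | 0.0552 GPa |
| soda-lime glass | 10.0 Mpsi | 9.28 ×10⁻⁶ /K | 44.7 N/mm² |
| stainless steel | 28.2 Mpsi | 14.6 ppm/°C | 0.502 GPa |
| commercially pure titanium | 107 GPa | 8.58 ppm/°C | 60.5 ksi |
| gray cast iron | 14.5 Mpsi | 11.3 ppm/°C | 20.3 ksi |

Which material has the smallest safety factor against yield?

Converting E to GPa, α to ×10⁻⁶/K, σ_y to MPa, then σ and n for each:
  elm: E = 11.80, α = 4.16, σ_y = 55.20 → σ = 3.43 MPa, n = 16.1
  soda-lime glass: E = 68.95, α = 9.28, σ_y = 44.70 → σ = 44.7 MPa, n = 0.999
  stainless steel: E = 194.4, α = 14.6, σ_y = 502.0 → σ = 198 MPa, n = 2.53
  commercially pure titanium: E = 107.0, α = 8.58, σ_y = 417.1 → σ = 64.2 MPa, n = 6.50
  gray cast iron: E = 99.97, α = 11.3, σ_y = 140.0 → σ = 79.0 MPa, n = 1.77
Soda-lime glass has the lowest safety factor, n = 0.999.

soda-lime glass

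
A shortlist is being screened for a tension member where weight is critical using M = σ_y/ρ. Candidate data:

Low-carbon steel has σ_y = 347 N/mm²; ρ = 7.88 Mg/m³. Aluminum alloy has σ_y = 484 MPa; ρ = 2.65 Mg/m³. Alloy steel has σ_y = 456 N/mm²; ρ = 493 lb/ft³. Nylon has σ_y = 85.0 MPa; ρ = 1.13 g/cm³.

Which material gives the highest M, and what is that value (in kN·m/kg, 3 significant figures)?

aluminum alloy, M = 183 kN·m/kg

Putting every candidate on a common basis:
  low-carbon steel: σ_y = 347.0 MPa, ρ = 7880 kg/m³
  aluminum alloy: σ_y = 484.0 MPa, ρ = 2650 kg/m³
  alloy steel: σ_y = 456.0 MPa, ρ = 7897 kg/m³
  nylon: σ_y = 85.00 MPa, ρ = 1130 kg/m³
  aluminum alloy: M = 183 kN·m/kg
  nylon: M = 75.2 kN·m/kg
  alloy steel: M = 57.7 kN·m/kg
  low-carbon steel: M = 44.0 kN·m/kg
Aluminum alloy ranks first.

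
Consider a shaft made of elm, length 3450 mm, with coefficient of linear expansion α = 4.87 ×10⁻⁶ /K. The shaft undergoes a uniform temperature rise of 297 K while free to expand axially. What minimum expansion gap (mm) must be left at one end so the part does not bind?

ΔL = α·L₀·ΔT = 4.87×10⁻⁶ × 3450 mm × 297.0 K = 4.99 mm.

4.99 mm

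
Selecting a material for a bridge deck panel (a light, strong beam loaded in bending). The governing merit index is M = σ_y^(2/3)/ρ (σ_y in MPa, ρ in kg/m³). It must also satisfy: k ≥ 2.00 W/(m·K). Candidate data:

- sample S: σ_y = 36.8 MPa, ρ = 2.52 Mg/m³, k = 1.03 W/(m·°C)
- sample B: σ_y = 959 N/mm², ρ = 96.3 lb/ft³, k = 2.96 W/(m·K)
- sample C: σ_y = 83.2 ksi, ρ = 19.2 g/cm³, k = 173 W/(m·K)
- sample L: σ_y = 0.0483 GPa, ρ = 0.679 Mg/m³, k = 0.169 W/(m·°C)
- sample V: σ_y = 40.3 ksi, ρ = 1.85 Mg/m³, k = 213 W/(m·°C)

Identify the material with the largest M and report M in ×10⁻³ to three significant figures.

Screen on constraints: k ≥ 2.00 W/(m·K). Survivors: sample B, sample C, sample V.
Normalizing units and computing the index:
  sample B: σ_y = 959.0 MPa, ρ = 1543 kg/m³
  sample C: σ_y = 573.6 MPa, ρ = 19200 kg/m³
  sample V: σ_y = 277.9 MPa, ρ = 1850 kg/m³
  sample B: M = 63.0×10⁻³
  sample V: M = 23.0×10⁻³
  sample C: M = 3.60×10⁻³
Highest index: sample B.

sample B, M = 63.0×10⁻³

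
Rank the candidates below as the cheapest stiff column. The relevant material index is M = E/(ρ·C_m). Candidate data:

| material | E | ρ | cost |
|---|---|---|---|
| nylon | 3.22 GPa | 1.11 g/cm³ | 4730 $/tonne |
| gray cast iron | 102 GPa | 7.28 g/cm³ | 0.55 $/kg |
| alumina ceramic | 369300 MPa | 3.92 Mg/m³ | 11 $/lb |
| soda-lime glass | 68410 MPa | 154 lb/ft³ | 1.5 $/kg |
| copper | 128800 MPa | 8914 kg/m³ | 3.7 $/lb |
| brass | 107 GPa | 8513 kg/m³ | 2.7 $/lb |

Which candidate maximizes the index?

gray cast iron

In SI units:
  nylon: E = 3.220 GPa, ρ = 1110 kg/m³, cost = 4.730 $/kg
  gray cast iron: E = 102.0 GPa, ρ = 7280 kg/m³, cost = 0.5500 $/kg
  alumina ceramic: E = 369.3 GPa, ρ = 3920 kg/m³, cost = 24.25 $/kg
  soda-lime glass: E = 68.41 GPa, ρ = 2467 kg/m³, cost = 1.500 $/kg
  copper: E = 128.8 GPa, ρ = 8914 kg/m³, cost = 8.157 $/kg
  brass: E = 107.0 GPa, ρ = 8513 kg/m³, cost = 5.952 $/kg
  gray cast iron: M = 25.5 MN·m per $
  soda-lime glass: M = 18.5 MN·m per $
  alumina ceramic: M = 3.88 MN·m per $
  brass: M = 2.11 MN·m per $
  copper: M = 1.77 MN·m per $
  nylon: M = 0.613 MN·m per $
The maximum is for gray cast iron.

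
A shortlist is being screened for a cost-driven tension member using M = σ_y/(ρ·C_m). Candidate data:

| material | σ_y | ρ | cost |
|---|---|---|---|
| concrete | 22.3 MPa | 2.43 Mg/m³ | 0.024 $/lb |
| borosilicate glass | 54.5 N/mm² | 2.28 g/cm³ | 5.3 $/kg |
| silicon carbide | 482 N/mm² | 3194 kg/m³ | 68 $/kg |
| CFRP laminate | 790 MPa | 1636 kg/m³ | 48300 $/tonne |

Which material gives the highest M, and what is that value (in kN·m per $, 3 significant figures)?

In SI units:
  concrete: σ_y = 22.30 MPa, ρ = 2430 kg/m³, cost = 0.05291 $/kg
  borosilicate glass: σ_y = 54.50 MPa, ρ = 2280 kg/m³, cost = 5.300 $/kg
  silicon carbide: σ_y = 482.0 MPa, ρ = 3194 kg/m³, cost = 68.00 $/kg
  CFRP laminate: σ_y = 790.0 MPa, ρ = 1636 kg/m³, cost = 48.30 $/kg
  concrete: M = 173 kN·m per $
  CFRP laminate: M = 10.0 kN·m per $
  borosilicate glass: M = 4.51 kN·m per $
  silicon carbide: M = 2.22 kN·m per $
Concrete ranks first.

concrete, M = 173 kN·m per $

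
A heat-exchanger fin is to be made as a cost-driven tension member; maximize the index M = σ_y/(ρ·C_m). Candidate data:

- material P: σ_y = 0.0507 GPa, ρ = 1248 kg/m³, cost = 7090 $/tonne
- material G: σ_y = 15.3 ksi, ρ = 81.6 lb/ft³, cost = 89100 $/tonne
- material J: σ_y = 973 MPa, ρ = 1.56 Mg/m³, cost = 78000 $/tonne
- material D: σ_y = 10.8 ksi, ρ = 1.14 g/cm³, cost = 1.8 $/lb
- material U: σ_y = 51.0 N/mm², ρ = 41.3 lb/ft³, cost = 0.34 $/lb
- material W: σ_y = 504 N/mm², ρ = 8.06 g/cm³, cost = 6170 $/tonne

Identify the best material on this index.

In SI units:
  material P: σ_y = 50.70 MPa, ρ = 1248 kg/m³, cost = 7.090 $/kg
  material G: σ_y = 105.5 MPa, ρ = 1307 kg/m³, cost = 89.10 $/kg
  material J: σ_y = 973.0 MPa, ρ = 1560 kg/m³, cost = 78.00 $/kg
  material D: σ_y = 74.46 MPa, ρ = 1140 kg/m³, cost = 3.968 $/kg
  material U: σ_y = 51.00 MPa, ρ = 661.6 kg/m³, cost = 0.7496 $/kg
  material W: σ_y = 504.0 MPa, ρ = 8060 kg/m³, cost = 6.170 $/kg
  material U: M = 103 kN·m per $
  material D: M = 16.5 kN·m per $
  material W: M = 10.1 kN·m per $
  material J: M = 8.00 kN·m per $
  material P: M = 5.73 kN·m per $
  material G: M = 0.906 kN·m per $
Material U has the largest M.

material U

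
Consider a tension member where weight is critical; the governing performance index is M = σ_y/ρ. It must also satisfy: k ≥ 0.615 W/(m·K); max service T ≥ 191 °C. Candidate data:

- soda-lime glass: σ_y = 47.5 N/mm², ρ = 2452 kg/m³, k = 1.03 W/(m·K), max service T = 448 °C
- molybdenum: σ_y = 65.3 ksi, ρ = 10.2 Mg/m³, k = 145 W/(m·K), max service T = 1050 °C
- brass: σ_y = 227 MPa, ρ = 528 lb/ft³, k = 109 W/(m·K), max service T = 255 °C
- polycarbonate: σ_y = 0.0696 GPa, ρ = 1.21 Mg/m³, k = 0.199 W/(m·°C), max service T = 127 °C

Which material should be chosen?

Screen on constraints: k ≥ 0.615 W/(m·K); max service T ≥ 191 °C. Survivors: soda-lime glass, molybdenum, brass.
After converting to SI:
  soda-lime glass: σ_y = 47.50 MPa, ρ = 2452 kg/m³
  molybdenum: σ_y = 450.2 MPa, ρ = 10200 kg/m³
  brass: σ_y = 227.0 MPa, ρ = 8458 kg/m³
  molybdenum: M = 44.1 kN·m/kg
  brass: M = 26.8 kN·m/kg
  soda-lime glass: M = 19.4 kN·m/kg
Molybdenum has the largest M.

molybdenum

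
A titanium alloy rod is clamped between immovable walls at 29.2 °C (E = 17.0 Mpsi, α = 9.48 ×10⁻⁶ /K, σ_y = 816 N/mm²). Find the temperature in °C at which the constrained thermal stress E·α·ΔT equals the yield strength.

E = 17.0 Mpsi = 117.2 GPa.
σ_y = 816 N/mm² = 816.0 MPa.
E·α·ΔT = 816.0 MPa ⇒ ΔT = 816.0 / (117.2×10³ × 9.48×10⁻⁶) = 734.4 K.
T = 29.2 + 734.4 = 763.6 °C.

764 °C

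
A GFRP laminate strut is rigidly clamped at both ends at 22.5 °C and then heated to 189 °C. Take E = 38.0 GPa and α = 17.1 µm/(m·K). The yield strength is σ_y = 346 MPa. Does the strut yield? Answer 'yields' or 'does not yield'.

does not yield

ΔT = 166.5 K. Constrained thermal stress σ = E·α·ΔT = 38.00×10³ MPa × 17.1×10⁻⁶ × 166.5 = 108 MPa (compressive).
Compare to σ_y = 346 MPa: σ < σ_y, so it does not yield.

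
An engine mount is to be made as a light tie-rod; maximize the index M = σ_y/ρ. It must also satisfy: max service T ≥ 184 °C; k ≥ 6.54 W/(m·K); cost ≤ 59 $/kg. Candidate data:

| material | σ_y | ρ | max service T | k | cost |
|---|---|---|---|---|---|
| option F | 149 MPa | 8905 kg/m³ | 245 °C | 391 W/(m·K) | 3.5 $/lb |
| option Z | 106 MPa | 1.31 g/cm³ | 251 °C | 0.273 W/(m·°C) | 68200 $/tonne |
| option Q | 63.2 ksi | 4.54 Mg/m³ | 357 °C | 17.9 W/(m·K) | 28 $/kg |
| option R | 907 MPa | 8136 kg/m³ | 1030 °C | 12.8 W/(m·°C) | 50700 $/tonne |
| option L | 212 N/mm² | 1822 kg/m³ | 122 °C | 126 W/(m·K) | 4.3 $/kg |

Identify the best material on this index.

Screen on constraints: max service T ≥ 184 °C; k ≥ 6.54 W/(m·K); cost ≤ 59 $/kg. Survivors: option F, option Q, option R.
Putting every candidate on a common basis:
  option F: σ_y = 149.0 MPa, ρ = 8905 kg/m³
  option Q: σ_y = 435.7 MPa, ρ = 4540 kg/m³
  option R: σ_y = 907.0 MPa, ρ = 8136 kg/m³
  option R: M = 111 kN·m/kg
  option Q: M = 96.0 kN·m/kg
  option F: M = 16.7 kN·m/kg
The maximum is for option R.

option R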